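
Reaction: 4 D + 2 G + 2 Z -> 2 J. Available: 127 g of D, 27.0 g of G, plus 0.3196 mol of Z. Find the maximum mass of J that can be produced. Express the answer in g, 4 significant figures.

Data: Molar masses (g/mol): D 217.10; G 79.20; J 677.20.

n(D) = 127.0 / 217.10 = 0.5850 mol
n(G) = 27.00 / 79.20 = 0.3409 mol
n(Z) = 0.3196 mol
n/ν → D: 0.1463, G: 0.1705, Z: 0.1598; D is limiting.
n(J) = (2/4) × 0.5850 = 0.2925 mol
mass = 0.2925 × 677.20 = 198.1 g

198.1 g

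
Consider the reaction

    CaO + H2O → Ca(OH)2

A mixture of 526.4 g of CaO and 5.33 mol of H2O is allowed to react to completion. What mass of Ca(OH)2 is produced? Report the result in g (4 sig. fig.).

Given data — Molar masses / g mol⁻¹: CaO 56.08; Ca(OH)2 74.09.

394.9 g

n(CaO) = 526.4 / 56.08 = 9.387 mol
n(H2O) = 5.330 mol
n/ν for CaO = 9.387/1 = 9.387
n/ν for H2O = 5.330/1 = 5.330
Smallest n/ν is H2O → limiting reagent.
n(Ca(OH)2) = (1/1) × 5.330 = 5.330 mol
mass = 5.330 × 74.09 = 394.9 g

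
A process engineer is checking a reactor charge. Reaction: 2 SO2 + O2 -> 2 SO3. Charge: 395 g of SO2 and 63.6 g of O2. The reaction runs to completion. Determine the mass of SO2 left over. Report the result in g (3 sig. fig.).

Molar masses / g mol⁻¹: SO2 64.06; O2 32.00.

n(SO2) = 395.0 / 64.06 = 6.166 mol
n(O2) = 63.60 / 32.00 = 1.988 mol
n/ν → SO2: 3.083, O2: 1.988; O2 is limiting.
SO2 consumed = (2/1) × 1.988 = 3.976 mol
SO2 remaining = 6.166 − 3.976 = 2.190 mol
mass = 2.190 × 64.06 = 140.3 g

140 g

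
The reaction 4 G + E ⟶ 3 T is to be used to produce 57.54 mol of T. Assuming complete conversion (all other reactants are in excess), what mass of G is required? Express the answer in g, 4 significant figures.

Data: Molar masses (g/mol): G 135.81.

10420 g

n(T) = 57.54 mol
n(G) = (4/3) × 57.54 = 76.72 mol
mass = 76.72 × 135.81 = 10420 g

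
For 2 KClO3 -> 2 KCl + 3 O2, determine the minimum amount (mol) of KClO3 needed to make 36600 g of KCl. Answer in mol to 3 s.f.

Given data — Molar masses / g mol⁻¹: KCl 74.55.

n(KCl) = 36600 / 74.55 = 490.9 mol
n(KClO3) = (2/2) × 490.9 = 490.9 mol

491 mol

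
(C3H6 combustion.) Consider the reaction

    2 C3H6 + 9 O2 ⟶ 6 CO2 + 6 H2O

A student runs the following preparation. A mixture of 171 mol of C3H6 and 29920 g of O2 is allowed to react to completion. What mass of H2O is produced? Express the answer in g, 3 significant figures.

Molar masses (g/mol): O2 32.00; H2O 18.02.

9240 g

n(C3H6) = 171.0 mol
n(O2) = 29920 / 32.00 = 935.0 mol
n/ν → C3H6: 85.50, O2: 103.9; C3H6 is limiting.
n(H2O) = (6/2) × 171.0 = 513.0 mol
mass = 513.0 × 18.02 = 9244 g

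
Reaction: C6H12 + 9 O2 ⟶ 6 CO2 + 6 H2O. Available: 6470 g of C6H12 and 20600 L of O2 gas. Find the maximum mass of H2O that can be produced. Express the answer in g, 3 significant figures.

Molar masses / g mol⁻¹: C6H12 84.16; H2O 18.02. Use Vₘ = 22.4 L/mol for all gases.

8310 g

n(C6H12) = 6470 / 84.16 = 76.88 mol
n(O2) = 20600 / 22.4 = 919.6 mol
n/ν for C6H12 = 76.88/1 = 76.88
n/ν for O2 = 919.6/9 = 102.2
Smallest n/ν is C6H12 → limiting reagent.
n(H2O) = (6/1) × 76.88 = 461.3 mol
mass = 461.3 × 18.02 = 8313 g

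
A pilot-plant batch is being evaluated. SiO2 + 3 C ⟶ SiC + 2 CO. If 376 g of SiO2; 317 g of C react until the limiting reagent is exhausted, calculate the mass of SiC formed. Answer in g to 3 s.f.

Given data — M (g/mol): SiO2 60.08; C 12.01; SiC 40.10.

251 g

n(SiO2) = 376.0 / 60.08 = 6.258 mol
n(C) = 317.0 / 12.01 = 26.39 mol
n/ν → SiO2: 6.258, C: 8.797; SiO2 is limiting.
n(SiC) = (1/1) × 6.258 = 6.258 mol
mass = 6.258 × 40.10 = 250.9 g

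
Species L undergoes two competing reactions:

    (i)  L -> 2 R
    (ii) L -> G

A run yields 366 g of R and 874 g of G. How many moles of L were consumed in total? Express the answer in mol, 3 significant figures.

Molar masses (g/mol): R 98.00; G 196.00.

n(R) = 366 / 98.00 = 3.735 mol
n(G) = 874 / 196.00 = 4.459 mol
n(L) via (i) = (1/2)×3.735 = 1.868 mol
n(L) via (ii) = (1/1)×4.459 = 4.459 mol
total n(L) = 1.868 + 4.459 = 6.327 mol

6.33 mol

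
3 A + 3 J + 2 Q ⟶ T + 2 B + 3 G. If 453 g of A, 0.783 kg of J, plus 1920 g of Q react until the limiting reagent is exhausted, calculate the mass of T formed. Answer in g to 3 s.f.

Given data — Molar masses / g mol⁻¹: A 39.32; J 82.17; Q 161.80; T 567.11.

1800 g

n(A) = 453.0 / 39.32 = 11.52 mol
n(J) = 0.7830×1000 / 82.17 = 9.529 mol
n(Q) = 1920 / 161.80 = 11.87 mol
n/ν → A: 3.840, J: 3.176, Q: 5.935; J is limiting.
n(T) = (1/3) × 9.529 = 3.176 mol
mass = 3.176 × 567.11 = 1801 g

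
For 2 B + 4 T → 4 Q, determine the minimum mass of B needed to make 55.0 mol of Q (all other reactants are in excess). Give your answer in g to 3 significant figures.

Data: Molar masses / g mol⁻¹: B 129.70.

n(Q) = 55.00 mol
n(B) = (2/4) × 55.00 = 27.50 mol
mass = 27.50 × 129.70 = 3567 g

3570 g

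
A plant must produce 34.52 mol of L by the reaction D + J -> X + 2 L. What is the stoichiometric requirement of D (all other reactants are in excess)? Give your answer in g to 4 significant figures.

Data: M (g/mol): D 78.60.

1357 g

n(L) = 34.52 mol
n(D) = (1/2) × 34.52 = 17.26 mol
mass = 17.26 × 78.60 = 1357 g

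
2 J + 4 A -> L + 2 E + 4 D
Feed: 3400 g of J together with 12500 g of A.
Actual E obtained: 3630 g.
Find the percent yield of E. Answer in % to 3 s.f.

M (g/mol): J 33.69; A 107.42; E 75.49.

n(J) = 3400 / 33.69 = 100.9 mol
n(A) = 12500 / 107.42 = 116.4 mol
n/ν → J: 50.45, A: 29.10; A is limiting.
theoretical n(E) = (2/4) × 116.4 = 58.20 mol → 4394 g
% yield = 3630 / 4394 × 100 = 82.61 %

82.6 %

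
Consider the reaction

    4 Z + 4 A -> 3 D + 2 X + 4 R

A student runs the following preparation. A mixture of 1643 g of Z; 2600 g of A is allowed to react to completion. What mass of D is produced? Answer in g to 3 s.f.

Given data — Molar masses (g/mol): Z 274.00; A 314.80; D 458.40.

n(Z) = 1643 / 274.00 = 5.996 mol
n(A) = 2600 / 314.80 = 8.259 mol
n/ν for Z = 5.996/4 = 1.499
n/ν for A = 8.259/4 = 2.065
Smallest n/ν is Z → limiting reagent.
n(D) = (3/4) × 5.996 = 4.497 mol
mass = 4.497 × 458.40 = 2061 g

2060 g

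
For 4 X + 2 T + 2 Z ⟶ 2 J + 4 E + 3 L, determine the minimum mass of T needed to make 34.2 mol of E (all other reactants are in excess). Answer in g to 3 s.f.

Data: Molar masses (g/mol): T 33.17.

n(E) = 34.20 mol
n(T) = (2/4) × 34.20 = 17.10 mol
mass = 17.10 × 33.17 = 567.2 g

567 g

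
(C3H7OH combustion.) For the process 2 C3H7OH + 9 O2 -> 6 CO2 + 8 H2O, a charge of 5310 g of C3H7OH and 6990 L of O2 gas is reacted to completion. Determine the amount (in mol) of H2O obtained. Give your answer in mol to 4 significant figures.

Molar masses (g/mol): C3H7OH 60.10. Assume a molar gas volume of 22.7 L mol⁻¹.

273.7 mol

n(C3H7OH) = 5310 / 60.10 = 88.35 mol
n(O2) = 6990 / 22.7 = 307.9 mol
n/ν → C3H7OH: 44.18, O2: 34.21; O2 is limiting.
n(H2O) = (8/9) × 307.9 = 273.7 mol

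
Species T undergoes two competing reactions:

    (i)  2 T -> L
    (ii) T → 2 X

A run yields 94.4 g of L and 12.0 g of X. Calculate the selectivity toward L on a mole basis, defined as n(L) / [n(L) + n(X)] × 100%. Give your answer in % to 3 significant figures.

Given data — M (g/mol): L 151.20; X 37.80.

66.3 %

n(L) = 94.4 / 151.20 = 0.6243 mol
n(X) = 12.0 / 37.80 = 0.3175 mol
selectivity = 0.6243/(0.6243+0.3175) × 100 = 66.29 %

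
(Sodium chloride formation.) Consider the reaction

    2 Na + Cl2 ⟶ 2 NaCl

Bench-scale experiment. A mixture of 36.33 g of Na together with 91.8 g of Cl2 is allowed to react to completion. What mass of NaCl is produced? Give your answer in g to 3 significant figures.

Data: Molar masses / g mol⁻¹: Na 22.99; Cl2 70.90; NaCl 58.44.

n(Na) = 36.33 / 22.99 = 1.580 mol
n(Cl2) = 91.80 / 70.90 = 1.295 mol
n/ν → Na: 0.7900, Cl2: 1.295; Na is limiting.
n(NaCl) = (2/2) × 1.580 = 1.580 mol
mass = 1.580 × 58.44 = 92.34 g

92.3 g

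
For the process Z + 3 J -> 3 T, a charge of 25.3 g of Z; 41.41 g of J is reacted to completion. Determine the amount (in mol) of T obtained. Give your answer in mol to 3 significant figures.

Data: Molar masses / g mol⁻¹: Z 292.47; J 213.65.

0.194 mol

n(Z) = 25.30 / 292.47 = 0.08650 mol
n(J) = 41.41 / 213.65 = 0.1938 mol
n/ν → Z: 0.08650, J: 0.06460; J is limiting.
n(T) = (3/3) × 0.1938 = 0.1938 mol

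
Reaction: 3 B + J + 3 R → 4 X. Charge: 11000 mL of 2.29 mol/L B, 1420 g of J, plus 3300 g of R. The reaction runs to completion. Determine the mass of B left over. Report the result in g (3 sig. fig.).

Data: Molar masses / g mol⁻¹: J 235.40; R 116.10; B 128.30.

n(B) = 2.29 × 11000/1000 = 25.19 mol
n(J) = 1420 / 235.40 = 6.032 mol
n(R) = 3300 / 116.10 = 28.42 mol
n/ν → B: 8.397, J: 6.032, R: 9.473; J is limiting.
B consumed = (3/1) × 6.032 = 18.10 mol
B remaining = 25.19 − 18.10 = 7.090 mol
mass = 7.090 × 128.30 = 909.6 g

910 g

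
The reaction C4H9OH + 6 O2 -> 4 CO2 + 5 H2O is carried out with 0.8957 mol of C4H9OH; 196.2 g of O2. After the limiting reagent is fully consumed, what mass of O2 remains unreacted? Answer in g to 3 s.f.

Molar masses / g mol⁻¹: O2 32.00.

24.2 g

n(C4H9OH) = 0.8957 mol
n(O2) = 196.2 / 32.00 = 6.131 mol
n/ν for C4H9OH = 0.8957/1 = 0.8957
n/ν for O2 = 6.131/6 = 1.022
Smallest n/ν is C4H9OH → limiting reagent.
O2 consumed = (6/1) × 0.8957 = 5.374 mol
O2 remaining = 6.131 − 5.374 = 0.7570 mol
mass = 0.7570 × 32.00 = 24.22 g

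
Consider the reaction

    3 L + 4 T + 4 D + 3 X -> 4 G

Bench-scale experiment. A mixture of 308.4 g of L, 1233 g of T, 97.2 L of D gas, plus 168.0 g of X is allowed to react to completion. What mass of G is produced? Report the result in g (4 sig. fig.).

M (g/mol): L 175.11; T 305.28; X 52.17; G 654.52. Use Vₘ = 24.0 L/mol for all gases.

n(L) = 308.4 / 175.11 = 1.761 mol
n(T) = 1233 / 305.28 = 4.039 mol
n(D) = 97.20 / 24.0 = 4.050 mol
n(X) = 168.0 / 52.17 = 3.220 mol
n/ν for L = 1.761/3 = 0.5870
n/ν for T = 4.039/4 = 1.010
n/ν for D = 4.050/4 = 1.013
n/ν for X = 3.220/3 = 1.073
Smallest n/ν is L → limiting reagent.
n(G) = (4/3) × 1.761 = 2.348 mol
mass = 2.348 × 654.52 = 1537 g

1537 g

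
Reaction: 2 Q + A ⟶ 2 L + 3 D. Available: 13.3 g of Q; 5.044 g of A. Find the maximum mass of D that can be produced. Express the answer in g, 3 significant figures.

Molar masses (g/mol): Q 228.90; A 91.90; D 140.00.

n(Q) = 13.30 / 228.90 = 0.05810 mol
n(A) = 5.044 / 91.90 = 0.05489 mol
n/ν for Q = 0.05810/2 = 0.02905
n/ν for A = 0.05489/1 = 0.05489
Smallest n/ν is Q → limiting reagent.
n(D) = (3/2) × 0.05810 = 0.08715 mol
mass = 0.08715 × 140.00 = 12.20 g

12.2 g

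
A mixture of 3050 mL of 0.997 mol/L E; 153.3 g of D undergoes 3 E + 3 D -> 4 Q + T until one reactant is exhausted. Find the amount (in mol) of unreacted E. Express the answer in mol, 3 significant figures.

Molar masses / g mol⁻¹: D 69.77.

n(E) = 0.997 × 3050/1000 = 3.041 mol
n(D) = 153.3 / 69.77 = 2.197 mol
n/ν for E = 3.041/3 = 1.014
n/ν for D = 2.197/3 = 0.7323
Smallest n/ν is D → limiting reagent.
E consumed = (3/3) × 2.197 = 2.197 mol
E remaining = 3.041 − 2.197 = 0.8440 mol

0.844 mol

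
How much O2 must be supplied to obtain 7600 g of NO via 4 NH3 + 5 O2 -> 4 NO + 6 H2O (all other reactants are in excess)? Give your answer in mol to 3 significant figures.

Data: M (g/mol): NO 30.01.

n(NO) = 7600 / 30.01 = 253.2 mol
n(O2) = (5/4) × 253.2 = 316.5 mol

317 mol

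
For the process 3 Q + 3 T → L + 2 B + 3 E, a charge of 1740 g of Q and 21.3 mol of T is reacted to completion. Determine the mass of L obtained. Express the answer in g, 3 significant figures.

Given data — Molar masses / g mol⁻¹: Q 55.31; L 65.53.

n(Q) = 1740 / 55.31 = 31.46 mol
n(T) = 21.30 mol
n/ν for Q = 31.46/3 = 10.49
n/ν for T = 21.30/3 = 7.100
Smallest n/ν is T → limiting reagent.
n(L) = (1/3) × 21.30 = 7.100 mol
mass = 7.100 × 65.53 = 465.3 g

465 g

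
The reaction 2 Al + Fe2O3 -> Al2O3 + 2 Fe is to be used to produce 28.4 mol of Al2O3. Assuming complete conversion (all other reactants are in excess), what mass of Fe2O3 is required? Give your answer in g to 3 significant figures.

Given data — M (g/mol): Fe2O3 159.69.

n(Al2O3) = 28.40 mol
n(Fe2O3) = (1/1) × 28.40 = 28.40 mol
mass = 28.40 × 159.69 = 4535 g

4540 g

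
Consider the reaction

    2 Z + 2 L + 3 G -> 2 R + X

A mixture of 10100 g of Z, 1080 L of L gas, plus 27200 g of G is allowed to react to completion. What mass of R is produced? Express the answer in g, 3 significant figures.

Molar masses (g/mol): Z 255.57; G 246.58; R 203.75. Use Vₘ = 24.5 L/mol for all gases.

8050 g

n(Z) = 10100 / 255.57 = 39.52 mol
n(L) = 1080 / 24.5 = 44.08 mol
n(G) = 27200 / 246.58 = 110.3 mol
n/ν for Z = 39.52/2 = 19.76
n/ν for L = 44.08/2 = 22.04
n/ν for G = 110.3/3 = 36.77
Smallest n/ν is Z → limiting reagent.
n(R) = (2/2) × 39.52 = 39.52 mol
mass = 39.52 × 203.75 = 8052 g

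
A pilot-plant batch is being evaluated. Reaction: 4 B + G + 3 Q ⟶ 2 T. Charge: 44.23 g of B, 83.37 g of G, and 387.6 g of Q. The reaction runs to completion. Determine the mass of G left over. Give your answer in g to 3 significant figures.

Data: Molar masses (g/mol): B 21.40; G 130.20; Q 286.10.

24.6 g

n(B) = 44.23 / 21.40 = 2.067 mol
n(G) = 83.37 / 130.20 = 0.6403 mol
n(Q) = 387.6 / 286.10 = 1.355 mol
n/ν → B: 0.5168, G: 0.6403, Q: 0.4517; Q is limiting.
G consumed = (1/3) × 1.355 = 0.4517 mol
G remaining = 0.6403 − 0.4517 = 0.1886 mol
mass = 0.1886 × 130.20 = 24.56 g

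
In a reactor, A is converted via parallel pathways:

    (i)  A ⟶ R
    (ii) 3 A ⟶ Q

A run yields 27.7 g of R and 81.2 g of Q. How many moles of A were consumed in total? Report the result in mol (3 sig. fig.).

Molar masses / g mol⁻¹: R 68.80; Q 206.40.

1.58 mol

n(R) = 27.7 / 68.80 = 0.4026 mol
n(Q) = 81.2 / 206.40 = 0.3934 mol
n(A) via (i) = (1/1)×0.4026 = 0.4026 mol
n(A) via (ii) = (3/1)×0.3934 = 1.180 mol
total n(A) = 0.4026 + 1.180 = 1.583 mol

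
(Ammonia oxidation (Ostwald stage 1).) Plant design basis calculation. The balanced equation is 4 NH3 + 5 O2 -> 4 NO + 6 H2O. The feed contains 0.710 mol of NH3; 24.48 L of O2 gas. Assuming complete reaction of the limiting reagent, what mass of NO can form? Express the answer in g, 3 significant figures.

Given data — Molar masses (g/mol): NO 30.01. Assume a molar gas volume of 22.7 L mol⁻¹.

21.3 g

n(NH3) = 0.7100 mol
n(O2) = 24.48 / 22.7 = 1.078 mol
n/ν → NH3: 0.1775, O2: 0.2156; NH3 is limiting.
n(NO) = (4/4) × 0.7100 = 0.7100 mol
mass = 0.7100 × 30.01 = 21.31 g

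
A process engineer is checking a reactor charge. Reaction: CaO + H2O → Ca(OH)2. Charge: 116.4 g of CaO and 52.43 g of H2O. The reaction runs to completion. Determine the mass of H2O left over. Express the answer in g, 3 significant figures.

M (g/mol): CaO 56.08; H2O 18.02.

n(CaO) = 116.4 / 56.08 = 2.076 mol
n(H2O) = 52.43 / 18.02 = 2.910 mol
n/ν → CaO: 2.076, H2O: 2.910; CaO is limiting.
H2O consumed = (1/1) × 2.076 = 2.076 mol
H2O remaining = 2.910 − 2.076 = 0.8340 mol
mass = 0.8340 × 18.02 = 15.03 g

15.0 g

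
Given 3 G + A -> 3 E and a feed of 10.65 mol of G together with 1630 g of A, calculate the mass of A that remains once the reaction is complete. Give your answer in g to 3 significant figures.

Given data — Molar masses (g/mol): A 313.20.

n(G) = 10.65 mol
n(A) = 1630 / 313.20 = 5.204 mol
n/ν for G = 10.65/3 = 3.550
n/ν for A = 5.204/1 = 5.204
Smallest n/ν is G → limiting reagent.
A consumed = (1/3) × 10.65 = 3.550 mol
A remaining = 5.204 − 3.550 = 1.654 mol
mass = 1.654 × 313.20 = 518.0 g

518 g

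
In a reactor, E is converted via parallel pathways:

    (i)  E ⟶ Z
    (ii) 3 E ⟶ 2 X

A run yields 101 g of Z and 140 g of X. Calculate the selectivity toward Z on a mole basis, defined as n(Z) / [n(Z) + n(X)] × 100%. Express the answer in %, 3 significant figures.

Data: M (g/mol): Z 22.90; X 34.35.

52.0 %

n(Z) = 101 / 22.90 = 4.410 mol
n(X) = 140 / 34.35 = 4.076 mol
selectivity = 4.410/(4.410+4.076) × 100 = 51.97 %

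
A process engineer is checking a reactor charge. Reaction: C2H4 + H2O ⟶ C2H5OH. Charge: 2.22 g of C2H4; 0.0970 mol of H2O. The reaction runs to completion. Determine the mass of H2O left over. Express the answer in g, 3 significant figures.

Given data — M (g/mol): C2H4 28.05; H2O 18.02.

n(C2H4) = 2.220 / 28.05 = 0.07914 mol
n(H2O) = 0.09700 mol
n/ν for C2H4 = 0.07914/1 = 0.07914
n/ν for H2O = 0.09700/1 = 0.09700
Smallest n/ν is C2H4 → limiting reagent.
H2O consumed = (1/1) × 0.07914 = 0.07914 mol
H2O remaining = 0.09700 − 0.07914 = 0.01786 mol
mass = 0.01786 × 18.02 = 0.3218 g

0.322 g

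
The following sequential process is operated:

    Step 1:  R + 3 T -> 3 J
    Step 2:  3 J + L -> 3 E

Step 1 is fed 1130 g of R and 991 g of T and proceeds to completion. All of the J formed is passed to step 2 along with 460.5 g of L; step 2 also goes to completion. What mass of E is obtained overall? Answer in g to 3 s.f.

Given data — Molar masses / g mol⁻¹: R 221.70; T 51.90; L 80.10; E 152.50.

Step 1:
n(R) = 1130 / 221.70 = 5.097 mol
n(T) = 991.0 / 51.90 = 19.09 mol
n/ν → R: 5.097, T: 6.363; R is limiting.
n(J) produced = (3/1) × 5.097 = 15.29 mol
Step 2:
n(J) available = 15.29 mol
n(L) = 460.5 / 80.10 = 5.749 mol
n/ν → J: 5.097, L: 5.749; J is limiting.
n(E) = (3/3) × 15.29 = 15.29 mol
mass = 15.29 × 152.50 = 2332 g

2330 g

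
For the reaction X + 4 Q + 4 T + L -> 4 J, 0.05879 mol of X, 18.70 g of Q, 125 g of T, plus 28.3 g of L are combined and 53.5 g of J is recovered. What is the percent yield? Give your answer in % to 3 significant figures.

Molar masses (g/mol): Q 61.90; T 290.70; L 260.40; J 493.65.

n(X) = 0.05879 mol
n(Q) = 18.70 / 61.90 = 0.3021 mol
n(T) = 125.0 / 290.70 = 0.4300 mol
n(L) = 28.30 / 260.40 = 0.1087 mol
n/ν → X: 0.05879, Q: 0.07553, T: 0.1075, L: 0.1087; X is limiting.
theoretical n(J) = (4/1) × 0.05879 = 0.2352 mol → 116.1 g
% yield = 53.5 / 116.1 × 100 = 46.08 %

46.1 %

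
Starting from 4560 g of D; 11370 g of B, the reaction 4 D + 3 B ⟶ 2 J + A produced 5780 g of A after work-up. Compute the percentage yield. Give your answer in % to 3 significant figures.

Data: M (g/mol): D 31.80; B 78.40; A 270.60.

n(D) = 4560 / 31.80 = 143.4 mol
n(B) = 11370 / 78.40 = 145.0 mol
n/ν → D: 35.85, B: 48.33; D is limiting.
theoretical n(A) = (1/4) × 143.4 = 35.85 mol → 9701 g
% yield = 5780 / 9701 × 100 = 59.58 %

59.6 %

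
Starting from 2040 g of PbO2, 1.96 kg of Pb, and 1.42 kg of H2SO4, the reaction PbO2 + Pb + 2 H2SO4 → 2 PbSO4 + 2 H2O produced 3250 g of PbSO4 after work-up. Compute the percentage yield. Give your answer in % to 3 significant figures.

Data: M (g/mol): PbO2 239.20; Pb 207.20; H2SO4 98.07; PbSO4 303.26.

74.0 %

n(PbO2) = 2040 / 239.20 = 8.528 mol
n(Pb) = 1.960×1000 / 207.20 = 9.459 mol
n(H2SO4) = 1.420×1000 / 98.07 = 14.48 mol
n/ν → PbO2: 8.528, Pb: 9.459, H2SO4: 7.240; H2SO4 is limiting.
theoretical n(PbSO4) = (2/2) × 14.48 = 14.48 mol → 4391 g
% yield = 3250 / 4391 × 100 = 74.02 %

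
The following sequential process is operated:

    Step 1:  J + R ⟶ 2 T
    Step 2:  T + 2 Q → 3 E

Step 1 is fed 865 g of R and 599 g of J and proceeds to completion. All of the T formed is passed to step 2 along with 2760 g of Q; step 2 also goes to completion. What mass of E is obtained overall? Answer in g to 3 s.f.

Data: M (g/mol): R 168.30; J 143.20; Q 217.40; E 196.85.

Step 1:
n(R) = 865.0 / 168.30 = 5.140 mol
n(J) = 599.0 / 143.20 = 4.183 mol
n/ν for R = 5.140/1 = 5.140
n/ν for J = 4.183/1 = 4.183
Smallest n/ν is J → limiting reagent.
n(T) produced = (2/1) × 4.183 = 8.366 mol
Step 2:
n(T) available = 8.366 mol
n(Q) = 2760 / 217.40 = 12.70 mol
n/ν for T = 8.366/1 = 8.366
n/ν for Q = 12.70/2 = 6.350
Smallest n/ν is Q → limiting reagent.
n(E) = (3/2) × 12.70 = 19.05 mol
mass = 19.05 × 196.85 = 3750 g

3750 g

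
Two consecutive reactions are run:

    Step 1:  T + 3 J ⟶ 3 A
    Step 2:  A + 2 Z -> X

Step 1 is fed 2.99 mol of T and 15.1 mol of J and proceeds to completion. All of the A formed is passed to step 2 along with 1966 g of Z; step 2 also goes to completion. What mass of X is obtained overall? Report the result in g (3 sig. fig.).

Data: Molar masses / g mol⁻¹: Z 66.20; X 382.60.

3430 g

Step 1:
n(T) = 2.990 mol
n(J) = 15.10 mol
n/ν for T = 2.990/1 = 2.990
n/ν for J = 15.10/3 = 5.033
Smallest n/ν is T → limiting reagent.
n(A) produced = (3/1) × 2.990 = 8.970 mol
Step 2:
n(A) available = 8.970 mol
n(Z) = 1966 / 66.20 = 29.70 mol
n/ν for A = 8.970/1 = 8.970
n/ν for Z = 29.70/2 = 14.85
Smallest n/ν is A → limiting reagent.
n(X) = (1/1) × 8.970 = 8.970 mol
mass = 8.970 × 382.60 = 3432 g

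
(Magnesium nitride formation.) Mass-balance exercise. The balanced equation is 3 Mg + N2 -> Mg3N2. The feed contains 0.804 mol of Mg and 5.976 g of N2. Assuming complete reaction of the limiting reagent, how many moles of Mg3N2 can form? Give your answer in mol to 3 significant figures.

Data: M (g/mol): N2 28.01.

0.213 mol

n(Mg) = 0.8040 mol
n(N2) = 5.976 / 28.01 = 0.2134 mol
n/ν for Mg = 0.8040/3 = 0.2680
n/ν for N2 = 0.2134/1 = 0.2134
Smallest n/ν is N2 → limiting reagent.
n(Mg3N2) = (1/1) × 0.2134 = 0.2134 mol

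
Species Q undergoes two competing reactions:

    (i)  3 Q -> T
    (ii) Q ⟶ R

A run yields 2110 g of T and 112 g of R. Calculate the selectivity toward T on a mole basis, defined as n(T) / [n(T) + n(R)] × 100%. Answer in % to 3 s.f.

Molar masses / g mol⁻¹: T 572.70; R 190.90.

86.3 %

n(T) = 2110 / 572.70 = 3.684 mol
n(R) = 112 / 190.90 = 0.5867 mol
selectivity = 3.684/(3.684+0.5867) × 100 = 86.26 %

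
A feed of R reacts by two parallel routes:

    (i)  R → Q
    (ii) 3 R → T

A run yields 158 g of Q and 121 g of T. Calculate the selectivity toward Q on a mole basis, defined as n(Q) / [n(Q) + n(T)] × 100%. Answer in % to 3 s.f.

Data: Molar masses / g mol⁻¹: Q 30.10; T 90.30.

79.7 %

n(Q) = 158 / 30.10 = 5.249 mol
n(T) = 121 / 90.30 = 1.340 mol
selectivity = 5.249/(5.249+1.340) × 100 = 79.66 %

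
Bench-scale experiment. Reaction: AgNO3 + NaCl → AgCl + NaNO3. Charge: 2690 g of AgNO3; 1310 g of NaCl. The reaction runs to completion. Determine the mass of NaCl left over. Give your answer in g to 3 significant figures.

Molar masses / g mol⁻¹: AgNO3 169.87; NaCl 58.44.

385 g

n(AgNO3) = 2690 / 169.87 = 15.84 mol
n(NaCl) = 1310 / 58.44 = 22.42 mol
n/ν → AgNO3: 15.84, NaCl: 22.42; AgNO3 is limiting.
NaCl consumed = (1/1) × 15.84 = 15.84 mol
NaCl remaining = 22.42 − 15.84 = 6.580 mol
mass = 6.580 × 58.44 = 384.5 g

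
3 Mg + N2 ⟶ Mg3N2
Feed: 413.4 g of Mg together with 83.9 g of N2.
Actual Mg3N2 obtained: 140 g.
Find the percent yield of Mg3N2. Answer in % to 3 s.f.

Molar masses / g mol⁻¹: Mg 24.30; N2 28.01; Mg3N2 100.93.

46.3 %

n(Mg) = 413.4 / 24.30 = 17.01 mol
n(N2) = 83.90 / 28.01 = 2.995 mol
n/ν → Mg: 5.670, N2: 2.995; N2 is limiting.
theoretical n(Mg3N2) = (1/1) × 2.995 = 2.995 mol → 302.3 g
% yield = 140 / 302.3 × 100 = 46.31 %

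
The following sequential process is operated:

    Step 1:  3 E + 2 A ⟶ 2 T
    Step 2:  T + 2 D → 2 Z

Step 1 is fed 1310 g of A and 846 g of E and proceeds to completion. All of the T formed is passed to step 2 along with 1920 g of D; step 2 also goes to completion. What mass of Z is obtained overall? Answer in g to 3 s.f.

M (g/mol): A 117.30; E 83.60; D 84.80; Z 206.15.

2780 g

Step 1:
n(A) = 1310 / 117.30 = 11.17 mol
n(E) = 846.0 / 83.60 = 10.12 mol
n/ν for A = 11.17/2 = 5.585
n/ν for E = 10.12/3 = 3.373
Smallest n/ν is E → limiting reagent.
n(T) produced = (2/3) × 10.12 = 6.747 mol
Step 2:
n(T) available = 6.747 mol
n(D) = 1920 / 84.80 = 22.64 mol
n/ν for T = 6.747/1 = 6.747
n/ν for D = 22.64/2 = 11.32
Smallest n/ν is T → limiting reagent.
n(Z) = (2/1) × 6.747 = 13.49 mol
mass = 13.49 × 206.15 = 2781 g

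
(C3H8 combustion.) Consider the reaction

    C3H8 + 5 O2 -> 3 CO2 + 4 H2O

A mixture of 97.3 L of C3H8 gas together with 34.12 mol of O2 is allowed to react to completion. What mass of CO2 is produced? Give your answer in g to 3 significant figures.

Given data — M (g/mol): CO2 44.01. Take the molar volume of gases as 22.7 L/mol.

566 g

n(C3H8) = 97.30 / 22.7 = 4.286 mol
n(O2) = 34.12 mol
n/ν → C3H8: 4.286, O2: 6.824; C3H8 is limiting.
n(CO2) = (3/1) × 4.286 = 12.86 mol
mass = 12.86 × 44.01 = 566.0 g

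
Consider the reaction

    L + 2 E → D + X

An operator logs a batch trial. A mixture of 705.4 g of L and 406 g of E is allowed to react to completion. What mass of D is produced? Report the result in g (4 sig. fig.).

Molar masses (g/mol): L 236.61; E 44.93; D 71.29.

212.5 g

n(L) = 705.4 / 236.61 = 2.981 mol
n(E) = 406.0 / 44.93 = 9.036 mol
n/ν for L = 2.981/1 = 2.981
n/ν for E = 9.036/2 = 4.518
Smallest n/ν is L → limiting reagent.
n(D) = (1/1) × 2.981 = 2.981 mol
mass = 2.981 × 71.29 = 212.5 g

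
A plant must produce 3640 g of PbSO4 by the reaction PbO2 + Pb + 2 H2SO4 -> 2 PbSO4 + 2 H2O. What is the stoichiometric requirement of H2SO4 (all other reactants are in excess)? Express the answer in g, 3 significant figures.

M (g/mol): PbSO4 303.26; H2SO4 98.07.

n(PbSO4) = 3640 / 303.26 = 12.00 mol
n(H2SO4) = (2/2) × 12.00 = 12.00 mol
mass = 12.00 × 98.07 = 1177 g

1180 g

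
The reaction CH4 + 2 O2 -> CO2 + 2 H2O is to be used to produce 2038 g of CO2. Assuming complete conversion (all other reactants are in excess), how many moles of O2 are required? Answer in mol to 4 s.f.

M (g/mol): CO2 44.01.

92.62 mol

n(CO2) = 2038 / 44.01 = 46.31 mol
n(O2) = (2/1) × 46.31 = 92.62 mol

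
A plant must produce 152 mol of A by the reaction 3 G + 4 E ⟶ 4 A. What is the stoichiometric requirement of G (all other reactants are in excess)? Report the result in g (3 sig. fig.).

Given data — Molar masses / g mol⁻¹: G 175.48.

20000 g

n(A) = 152.0 mol
n(G) = (3/4) × 152.0 = 114.0 mol
mass = 114.0 × 175.48 = 20000 g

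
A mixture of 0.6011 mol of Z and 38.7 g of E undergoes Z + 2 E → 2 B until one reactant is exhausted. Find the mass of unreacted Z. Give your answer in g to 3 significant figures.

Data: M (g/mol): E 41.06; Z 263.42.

34.2 g

n(Z) = 0.6011 mol
n(E) = 38.70 / 41.06 = 0.9425 mol
n/ν for Z = 0.6011/1 = 0.6011
n/ν for E = 0.9425/2 = 0.4713
Smallest n/ν is E → limiting reagent.
Z consumed = (1/2) × 0.9425 = 0.4713 mol
Z remaining = 0.6011 − 0.4713 = 0.1298 mol
mass = 0.1298 × 263.42 = 34.19 g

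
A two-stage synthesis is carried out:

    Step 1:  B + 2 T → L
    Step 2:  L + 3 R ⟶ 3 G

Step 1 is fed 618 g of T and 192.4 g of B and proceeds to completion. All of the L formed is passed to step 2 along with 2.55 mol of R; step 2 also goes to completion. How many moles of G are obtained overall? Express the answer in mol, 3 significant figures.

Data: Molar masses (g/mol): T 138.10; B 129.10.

2.55 mol

Step 1:
n(T) = 618.0 / 138.10 = 4.475 mol
n(B) = 192.4 / 129.10 = 1.490 mol
n/ν → T: 2.238, B: 1.490; B is limiting.
n(L) produced = (1/1) × 1.490 = 1.490 mol
Step 2:
n(L) available = 1.490 mol
n(R) = 2.550 mol
n/ν → L: 1.490, R: 0.8500; R is limiting.
n(G) = (3/3) × 2.550 = 2.550 mol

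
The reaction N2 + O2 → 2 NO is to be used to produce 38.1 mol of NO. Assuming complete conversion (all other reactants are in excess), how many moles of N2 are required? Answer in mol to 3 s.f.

n(NO) = 38.10 mol
n(N2) = (1/2) × 38.10 = 19.05 mol

19.1 mol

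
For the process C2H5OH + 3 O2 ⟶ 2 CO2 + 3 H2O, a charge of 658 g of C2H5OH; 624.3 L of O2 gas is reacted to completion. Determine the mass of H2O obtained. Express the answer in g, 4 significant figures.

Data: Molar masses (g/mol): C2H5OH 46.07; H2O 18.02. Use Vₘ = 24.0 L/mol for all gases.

n(C2H5OH) = 658.0 / 46.07 = 14.28 mol
n(O2) = 624.3 / 24.0 = 26.01 mol
n/ν for C2H5OH = 14.28/1 = 14.28
n/ν for O2 = 26.01/3 = 8.670
Smallest n/ν is O2 → limiting reagent.
n(H2O) = (3/3) × 26.01 = 26.01 mol
mass = 26.01 × 18.02 = 468.7 g

468.7 g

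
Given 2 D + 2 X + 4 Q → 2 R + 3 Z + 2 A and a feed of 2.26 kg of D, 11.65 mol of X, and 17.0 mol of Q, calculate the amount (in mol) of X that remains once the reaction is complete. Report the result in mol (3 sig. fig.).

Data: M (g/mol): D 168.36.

3.15 mol

n(D) = 2.260×1000 / 168.36 = 13.42 mol
n(X) = 11.65 mol
n(Q) = 17.00 mol
n/ν for D = 13.42/2 = 6.710
n/ν for X = 11.65/2 = 5.825
n/ν for Q = 17.00/4 = 4.250
Smallest n/ν is Q → limiting reagent.
X consumed = (2/4) × 17.00 = 8.500 mol
X remaining = 11.65 − 8.500 = 3.150 mol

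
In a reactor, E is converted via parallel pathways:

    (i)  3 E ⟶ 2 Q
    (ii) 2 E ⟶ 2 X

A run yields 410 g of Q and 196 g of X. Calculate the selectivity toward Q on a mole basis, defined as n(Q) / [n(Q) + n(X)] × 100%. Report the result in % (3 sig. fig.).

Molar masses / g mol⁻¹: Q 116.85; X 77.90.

n(Q) = 410 / 116.85 = 3.509 mol
n(X) = 196 / 77.90 = 2.516 mol
selectivity = 3.509/(3.509+2.516) × 100 = 58.24 %

58.2 %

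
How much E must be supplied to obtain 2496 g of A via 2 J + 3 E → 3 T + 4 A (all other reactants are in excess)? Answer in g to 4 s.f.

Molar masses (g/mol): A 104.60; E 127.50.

2282 g

n(A) = 2496 / 104.60 = 23.86 mol
n(E) = (3/4) × 23.86 = 17.90 mol
mass = 17.90 × 127.50 = 2282 g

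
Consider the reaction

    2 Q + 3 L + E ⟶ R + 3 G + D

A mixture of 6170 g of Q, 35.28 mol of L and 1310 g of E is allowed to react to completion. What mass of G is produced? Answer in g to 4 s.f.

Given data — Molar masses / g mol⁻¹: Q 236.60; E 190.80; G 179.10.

n(Q) = 6170 / 236.60 = 26.08 mol
n(L) = 35.28 mol
n(E) = 1310 / 190.80 = 6.866 mol
n/ν → Q: 13.04, L: 11.76, E: 6.866; E is limiting.
n(G) = (3/1) × 6.866 = 20.60 mol
mass = 20.60 × 179.10 = 3689 g

3689 g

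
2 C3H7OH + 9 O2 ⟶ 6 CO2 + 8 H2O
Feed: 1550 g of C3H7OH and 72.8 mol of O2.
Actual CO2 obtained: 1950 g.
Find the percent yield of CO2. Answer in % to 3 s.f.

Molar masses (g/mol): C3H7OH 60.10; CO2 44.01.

n(C3H7OH) = 1550 / 60.10 = 25.79 mol
n(O2) = 72.80 mol
n/ν for C3H7OH = 25.79/2 = 12.90
n/ν for O2 = 72.80/9 = 8.089
Smallest n/ν is O2 → limiting reagent.
theoretical n(CO2) = (6/9) × 72.80 = 48.53 mol → 2136 g
% yield = 1950 / 2136 × 100 = 91.29 %

91.3 %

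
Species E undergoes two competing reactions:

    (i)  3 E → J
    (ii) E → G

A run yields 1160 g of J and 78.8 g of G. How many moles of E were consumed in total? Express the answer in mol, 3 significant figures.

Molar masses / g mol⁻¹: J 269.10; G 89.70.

n(J) = 1160 / 269.10 = 4.311 mol
n(G) = 78.8 / 89.70 = 0.8785 mol
n(E) via (i) = (3/1)×4.311 = 12.93 mol
n(E) via (ii) = (1/1)×0.8785 = 0.8785 mol
total n(E) = 12.93 + 0.8785 = 13.81 mol

13.8 mol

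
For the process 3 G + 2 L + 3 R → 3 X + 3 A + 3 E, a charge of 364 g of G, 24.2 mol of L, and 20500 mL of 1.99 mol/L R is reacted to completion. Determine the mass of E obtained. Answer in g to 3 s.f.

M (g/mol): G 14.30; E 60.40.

n(G) = 364.0 / 14.30 = 25.45 mol
n(L) = 24.20 mol
n(R) = 1.99 × 20500/1000 = 40.80 mol
n/ν → G: 8.483, L: 12.10, R: 13.60; G is limiting.
n(E) = (3/3) × 25.45 = 25.45 mol
mass = 25.45 × 60.40 = 1537 g

1540 g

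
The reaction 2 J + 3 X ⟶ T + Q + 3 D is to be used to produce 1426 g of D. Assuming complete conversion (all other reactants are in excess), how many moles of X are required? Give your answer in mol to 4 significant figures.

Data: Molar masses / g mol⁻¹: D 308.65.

n(D) = 1426 / 308.65 = 4.620 mol
n(X) = (3/3) × 4.620 = 4.620 mol

4.620 mol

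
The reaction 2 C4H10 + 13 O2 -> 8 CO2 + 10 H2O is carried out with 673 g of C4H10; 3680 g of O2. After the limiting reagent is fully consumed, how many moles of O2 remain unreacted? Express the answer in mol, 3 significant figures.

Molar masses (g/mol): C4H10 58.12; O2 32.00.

n(C4H10) = 673.0 / 58.12 = 11.58 mol
n(O2) = 3680 / 32.00 = 115.0 mol
n/ν for C4H10 = 11.58/2 = 5.790
n/ν for O2 = 115.0/13 = 8.846
Smallest n/ν is C4H10 → limiting reagent.
O2 consumed = (13/2) × 11.58 = 75.27 mol
O2 remaining = 115.0 − 75.27 = 39.73 mol

39.7 mol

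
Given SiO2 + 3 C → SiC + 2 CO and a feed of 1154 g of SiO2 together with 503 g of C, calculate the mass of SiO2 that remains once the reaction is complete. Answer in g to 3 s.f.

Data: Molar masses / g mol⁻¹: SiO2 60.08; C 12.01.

315 g

n(SiO2) = 1154 / 60.08 = 19.21 mol
n(C) = 503.0 / 12.01 = 41.88 mol
n/ν for SiO2 = 19.21/1 = 19.21
n/ν for C = 41.88/3 = 13.96
Smallest n/ν is C → limiting reagent.
SiO2 consumed = (1/3) × 41.88 = 13.96 mol
SiO2 remaining = 19.21 − 13.96 = 5.250 mol
mass = 5.250 × 60.08 = 315.4 g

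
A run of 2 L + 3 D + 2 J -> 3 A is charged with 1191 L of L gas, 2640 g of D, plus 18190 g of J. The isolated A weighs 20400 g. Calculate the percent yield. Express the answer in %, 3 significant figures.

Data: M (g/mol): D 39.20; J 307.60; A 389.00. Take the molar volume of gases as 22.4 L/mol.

n(L) = 1191 / 22.4 = 53.17 mol
n(D) = 2640 / 39.20 = 67.35 mol
n(J) = 18190 / 307.60 = 59.14 mol
n/ν for L = 53.17/2 = 26.59
n/ν for D = 67.35/3 = 22.45
n/ν for J = 59.14/2 = 29.57
Smallest n/ν is D → limiting reagent.
theoretical n(A) = (3/3) × 67.35 = 67.35 mol → 26200 g
% yield = 20400 / 26200 × 100 = 77.86 %

77.9 %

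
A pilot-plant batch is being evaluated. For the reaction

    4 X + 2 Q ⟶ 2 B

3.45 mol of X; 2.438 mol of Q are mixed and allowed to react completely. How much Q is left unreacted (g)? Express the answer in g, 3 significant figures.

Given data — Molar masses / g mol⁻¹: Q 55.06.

n(X) = 3.450 mol
n(Q) = 2.438 mol
n/ν → X: 0.8625, Q: 1.219; X is limiting.
Q consumed = (2/4) × 3.450 = 1.725 mol
Q remaining = 2.438 − 1.725 = 0.7130 mol
mass = 0.7130 × 55.06 = 39.26 g

39.3 g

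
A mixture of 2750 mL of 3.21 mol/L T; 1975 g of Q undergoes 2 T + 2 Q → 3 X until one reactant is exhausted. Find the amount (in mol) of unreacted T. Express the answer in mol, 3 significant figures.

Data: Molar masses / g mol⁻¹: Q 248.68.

n(T) = 3.21 × 2750/1000 = 8.828 mol
n(Q) = 1975 / 248.68 = 7.942 mol
n/ν for T = 8.828/2 = 4.414
n/ν for Q = 7.942/2 = 3.971
Smallest n/ν is Q → limiting reagent.
T consumed = (2/2) × 7.942 = 7.942 mol
T remaining = 8.828 − 7.942 = 0.8860 mol

0.886 mol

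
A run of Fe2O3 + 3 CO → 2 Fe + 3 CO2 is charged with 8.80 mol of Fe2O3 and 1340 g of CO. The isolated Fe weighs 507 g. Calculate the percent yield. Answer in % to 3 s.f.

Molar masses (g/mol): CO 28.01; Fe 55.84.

51.6 %

n(Fe2O3) = 8.800 mol
n(CO) = 1340 / 28.01 = 47.84 mol
n/ν for Fe2O3 = 8.800/1 = 8.800
n/ν for CO = 47.84/3 = 15.95
Smallest n/ν is Fe2O3 → limiting reagent.
theoretical n(Fe) = (2/1) × 8.800 = 17.60 mol → 982.8 g
% yield = 507 / 982.8 × 100 = 51.59 %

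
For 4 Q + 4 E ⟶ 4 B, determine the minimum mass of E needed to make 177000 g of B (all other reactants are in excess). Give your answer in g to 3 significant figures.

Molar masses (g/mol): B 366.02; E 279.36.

n(B) = 177000 / 366.02 = 483.6 mol
n(E) = (4/4) × 483.6 = 483.6 mol
mass = 483.6 × 279.36 = 135100 g

135000 g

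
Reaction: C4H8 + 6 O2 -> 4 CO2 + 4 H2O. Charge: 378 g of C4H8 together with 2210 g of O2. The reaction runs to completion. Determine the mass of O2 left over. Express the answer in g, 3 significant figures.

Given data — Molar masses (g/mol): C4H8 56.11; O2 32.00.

917 g

n(C4H8) = 378.0 / 56.11 = 6.737 mol
n(O2) = 2210 / 32.00 = 69.06 mol
n/ν → C4H8: 6.737, O2: 11.51; C4H8 is limiting.
O2 consumed = (6/1) × 6.737 = 40.42 mol
O2 remaining = 69.06 − 40.42 = 28.64 mol
mass = 28.64 × 32.00 = 916.5 g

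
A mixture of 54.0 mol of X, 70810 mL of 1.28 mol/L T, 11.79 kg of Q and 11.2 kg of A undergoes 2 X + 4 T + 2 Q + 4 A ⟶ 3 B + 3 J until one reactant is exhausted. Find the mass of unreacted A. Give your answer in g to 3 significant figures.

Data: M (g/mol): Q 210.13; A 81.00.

n(X) = 54.00 mol
n(T) = 1.28 × 70810/1000 = 90.64 mol
n(Q) = 11.79×1000 / 210.13 = 56.11 mol
n(A) = 11.20×1000 / 81.00 = 138.3 mol
n/ν → X: 27.00, T: 22.66, Q: 28.06, A: 34.58; T is limiting.
A consumed = (4/4) × 90.64 = 90.64 mol
A remaining = 138.3 − 90.64 = 47.66 mol
mass = 47.66 × 81.00 = 3860 g

3860 g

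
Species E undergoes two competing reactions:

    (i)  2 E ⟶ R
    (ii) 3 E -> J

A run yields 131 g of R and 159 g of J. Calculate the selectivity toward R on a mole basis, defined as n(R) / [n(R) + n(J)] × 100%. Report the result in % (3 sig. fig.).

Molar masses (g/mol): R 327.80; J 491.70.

55.3 %

n(R) = 131 / 327.80 = 0.3996 mol
n(J) = 159 / 491.70 = 0.3234 mol
selectivity = 0.3996/(0.3996+0.3234) × 100 = 55.27 %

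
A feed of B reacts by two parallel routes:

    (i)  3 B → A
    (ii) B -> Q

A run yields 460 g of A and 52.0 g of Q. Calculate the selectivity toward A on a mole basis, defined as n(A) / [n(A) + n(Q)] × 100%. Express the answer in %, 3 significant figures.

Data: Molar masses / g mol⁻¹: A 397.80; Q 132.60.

74.7 %

n(A) = 460 / 397.80 = 1.156 mol
n(Q) = 52.0 / 132.60 = 0.3922 mol
selectivity = 1.156/(1.156+0.3922) × 100 = 74.67 %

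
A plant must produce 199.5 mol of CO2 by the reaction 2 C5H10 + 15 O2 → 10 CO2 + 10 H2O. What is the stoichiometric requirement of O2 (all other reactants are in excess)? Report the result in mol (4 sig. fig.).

299.3 mol

n(CO2) = 199.5 mol
n(O2) = (15/10) × 199.5 = 299.3 mol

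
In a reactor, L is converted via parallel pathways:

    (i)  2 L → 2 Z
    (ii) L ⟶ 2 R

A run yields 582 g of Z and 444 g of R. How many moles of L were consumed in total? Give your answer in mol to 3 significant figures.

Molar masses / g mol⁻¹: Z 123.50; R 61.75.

n(Z) = 582 / 123.50 = 4.713 mol
n(R) = 444 / 61.75 = 7.190 mol
n(L) via (i) = (2/2)×4.713 = 4.713 mol
n(L) via (ii) = (1/2)×7.190 = 3.595 mol
total n(L) = 4.713 + 3.595 = 8.308 mol

8.31 mol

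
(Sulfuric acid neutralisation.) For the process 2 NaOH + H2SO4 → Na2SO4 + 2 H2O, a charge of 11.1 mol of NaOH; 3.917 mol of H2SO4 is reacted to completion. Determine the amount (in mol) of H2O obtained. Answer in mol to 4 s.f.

n(NaOH) = 11.10 mol
n(H2SO4) = 3.917 mol
n/ν for NaOH = 11.10/2 = 5.550
n/ν for H2SO4 = 3.917/1 = 3.917
Smallest n/ν is H2SO4 → limiting reagent.
n(H2O) = (2/1) × 3.917 = 7.834 mol

7.834 mol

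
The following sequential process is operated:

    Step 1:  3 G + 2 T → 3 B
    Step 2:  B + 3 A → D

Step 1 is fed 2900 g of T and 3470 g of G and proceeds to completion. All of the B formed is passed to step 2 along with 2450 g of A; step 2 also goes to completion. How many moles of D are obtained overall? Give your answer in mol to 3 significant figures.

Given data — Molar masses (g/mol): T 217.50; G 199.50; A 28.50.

17.4 mol

Step 1:
n(T) = 2900 / 217.50 = 13.33 mol
n(G) = 3470 / 199.50 = 17.39 mol
n/ν for T = 13.33/2 = 6.665
n/ν for G = 17.39/3 = 5.797
Smallest n/ν is G → limiting reagent.
n(B) produced = (3/3) × 17.39 = 17.39 mol
Step 2:
n(B) available = 17.39 mol
n(A) = 2450 / 28.50 = 85.96 mol
n/ν for B = 17.39/1 = 17.39
n/ν for A = 85.96/3 = 28.65
Smallest n/ν is B → limiting reagent.
n(D) = (1/1) × 17.39 = 17.39 mol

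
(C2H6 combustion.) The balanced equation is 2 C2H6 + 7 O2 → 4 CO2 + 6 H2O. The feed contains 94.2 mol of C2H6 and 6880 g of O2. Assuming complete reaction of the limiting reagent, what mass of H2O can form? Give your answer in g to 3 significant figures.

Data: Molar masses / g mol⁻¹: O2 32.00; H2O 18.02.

n(C2H6) = 94.20 mol
n(O2) = 6880 / 32.00 = 215.0 mol
n/ν → C2H6: 47.10, O2: 30.71; O2 is limiting.
n(H2O) = (6/7) × 215.0 = 184.3 mol
mass = 184.3 × 18.02 = 3321 g

3320 g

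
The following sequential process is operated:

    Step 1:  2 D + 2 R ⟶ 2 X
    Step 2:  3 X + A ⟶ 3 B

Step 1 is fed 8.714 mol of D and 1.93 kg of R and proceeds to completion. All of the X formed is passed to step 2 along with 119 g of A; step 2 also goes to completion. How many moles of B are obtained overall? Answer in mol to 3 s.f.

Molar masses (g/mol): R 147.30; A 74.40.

Step 1:
n(D) = 8.714 mol
n(R) = 1.930×1000 / 147.30 = 13.10 mol
n/ν for D = 8.714/2 = 4.357
n/ν for R = 13.10/2 = 6.550
Smallest n/ν is D → limiting reagent.
n(X) produced = (2/2) × 8.714 = 8.714 mol
Step 2:
n(X) available = 8.714 mol
n(A) = 119.0 / 74.40 = 1.599 mol
n/ν for X = 8.714/3 = 2.905
n/ν for A = 1.599/1 = 1.599
Smallest n/ν is A → limiting reagent.
n(B) = (3/1) × 1.599 = 4.797 mol

4.80 mol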